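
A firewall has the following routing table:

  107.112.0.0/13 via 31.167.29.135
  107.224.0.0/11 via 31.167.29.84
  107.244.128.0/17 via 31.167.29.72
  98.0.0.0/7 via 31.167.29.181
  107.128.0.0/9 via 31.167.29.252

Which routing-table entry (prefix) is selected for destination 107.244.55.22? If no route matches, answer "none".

Entries matching 107.244.55.22:
  107.128.0.0/9 (107.128.0.0 - 107.255.255.255)
  107.224.0.0/11 (107.224.0.0 - 107.255.255.255)
Most specific is 107.224.0.0/11.

107.224.0.0/11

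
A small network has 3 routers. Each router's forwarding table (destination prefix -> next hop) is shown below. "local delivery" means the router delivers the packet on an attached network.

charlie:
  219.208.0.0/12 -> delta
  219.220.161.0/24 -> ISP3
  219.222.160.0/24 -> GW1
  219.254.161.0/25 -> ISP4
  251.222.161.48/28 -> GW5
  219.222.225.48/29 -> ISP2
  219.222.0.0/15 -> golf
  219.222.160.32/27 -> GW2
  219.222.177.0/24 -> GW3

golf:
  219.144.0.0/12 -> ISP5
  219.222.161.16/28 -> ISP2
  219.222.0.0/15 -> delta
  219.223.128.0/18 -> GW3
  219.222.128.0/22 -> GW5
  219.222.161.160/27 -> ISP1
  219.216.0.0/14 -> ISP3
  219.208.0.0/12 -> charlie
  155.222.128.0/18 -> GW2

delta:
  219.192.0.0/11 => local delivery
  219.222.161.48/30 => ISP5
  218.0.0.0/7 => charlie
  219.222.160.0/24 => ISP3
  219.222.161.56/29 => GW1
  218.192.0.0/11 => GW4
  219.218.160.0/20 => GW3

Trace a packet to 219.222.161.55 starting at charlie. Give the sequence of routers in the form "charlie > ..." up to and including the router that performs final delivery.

At charlie: longest match for 219.222.161.55 is 219.222.0.0/15 -> golf
At golf: longest match for 219.222.161.55 is 219.222.0.0/15 -> delta
At delta: longest match for 219.222.161.55 is 219.192.0.0/11 -> local delivery

charlie > golf > delta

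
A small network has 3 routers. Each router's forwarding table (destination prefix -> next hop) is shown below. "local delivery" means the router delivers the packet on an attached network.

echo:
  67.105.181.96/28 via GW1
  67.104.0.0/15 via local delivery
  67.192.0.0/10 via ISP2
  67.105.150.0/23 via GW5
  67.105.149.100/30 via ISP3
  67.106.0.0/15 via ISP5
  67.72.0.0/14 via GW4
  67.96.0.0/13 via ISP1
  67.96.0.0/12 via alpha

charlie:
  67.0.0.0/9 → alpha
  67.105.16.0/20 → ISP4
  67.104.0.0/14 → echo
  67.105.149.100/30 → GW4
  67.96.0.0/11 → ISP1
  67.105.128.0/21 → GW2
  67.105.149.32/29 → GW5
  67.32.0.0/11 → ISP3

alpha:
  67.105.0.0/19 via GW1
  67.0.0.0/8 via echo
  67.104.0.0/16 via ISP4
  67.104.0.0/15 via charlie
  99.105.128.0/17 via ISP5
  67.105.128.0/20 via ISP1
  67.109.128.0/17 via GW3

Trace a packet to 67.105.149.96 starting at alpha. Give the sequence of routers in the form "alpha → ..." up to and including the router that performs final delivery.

alpha → charlie → echo

At alpha: longest match for 67.105.149.96 is 67.104.0.0/15 -> charlie
At charlie: longest match for 67.105.149.96 is 67.104.0.0/14 -> echo
At echo: longest match for 67.105.149.96 is 67.104.0.0/15 -> local delivery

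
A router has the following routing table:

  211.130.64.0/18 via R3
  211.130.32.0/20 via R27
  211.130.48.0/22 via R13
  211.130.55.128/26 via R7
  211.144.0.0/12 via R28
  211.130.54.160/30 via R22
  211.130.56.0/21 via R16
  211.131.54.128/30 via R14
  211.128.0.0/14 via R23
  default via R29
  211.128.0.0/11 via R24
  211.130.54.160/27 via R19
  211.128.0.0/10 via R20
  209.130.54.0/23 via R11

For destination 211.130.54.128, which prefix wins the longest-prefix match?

Entries matching 211.130.54.128:
  0.0.0.0/0 (default, matches everything)
  211.128.0.0/10 (211.128.0.0 - 211.191.255.255)
  211.128.0.0/11 (211.128.0.0 - 211.159.255.255)
  211.128.0.0/14 (211.128.0.0 - 211.131.255.255)
Most specific is 211.128.0.0/14.

211.128.0.0/14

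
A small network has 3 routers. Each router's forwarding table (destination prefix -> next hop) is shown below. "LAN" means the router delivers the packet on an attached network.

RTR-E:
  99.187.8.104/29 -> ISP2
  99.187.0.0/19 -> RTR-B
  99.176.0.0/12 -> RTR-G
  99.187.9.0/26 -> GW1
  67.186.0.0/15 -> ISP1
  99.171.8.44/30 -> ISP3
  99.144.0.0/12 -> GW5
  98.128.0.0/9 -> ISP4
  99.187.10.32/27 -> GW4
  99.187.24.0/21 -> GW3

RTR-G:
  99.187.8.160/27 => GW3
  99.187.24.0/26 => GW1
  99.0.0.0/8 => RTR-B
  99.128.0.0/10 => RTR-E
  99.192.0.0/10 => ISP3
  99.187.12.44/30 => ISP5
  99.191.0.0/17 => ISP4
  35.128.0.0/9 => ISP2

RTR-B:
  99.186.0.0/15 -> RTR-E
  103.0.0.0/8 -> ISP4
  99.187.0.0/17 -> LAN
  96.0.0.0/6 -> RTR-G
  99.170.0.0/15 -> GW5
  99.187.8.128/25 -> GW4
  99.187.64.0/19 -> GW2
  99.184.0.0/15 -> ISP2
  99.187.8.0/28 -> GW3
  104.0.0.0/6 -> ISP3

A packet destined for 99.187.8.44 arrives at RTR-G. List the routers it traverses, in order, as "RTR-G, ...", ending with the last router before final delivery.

At RTR-G: longest match for 99.187.8.44 is 99.128.0.0/10 -> RTR-E
At RTR-E: longest match for 99.187.8.44 is 99.187.0.0/19 -> RTR-B
At RTR-B: longest match for 99.187.8.44 is 99.187.0.0/17 -> LAN

RTR-G, RTR-E, RTR-B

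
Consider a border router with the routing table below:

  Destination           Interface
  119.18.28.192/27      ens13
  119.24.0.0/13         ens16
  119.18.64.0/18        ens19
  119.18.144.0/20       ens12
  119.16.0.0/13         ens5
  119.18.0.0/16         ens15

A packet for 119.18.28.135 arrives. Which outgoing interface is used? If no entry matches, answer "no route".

Routes whose prefix contains 119.18.28.135:
  119.16.0.0/13 (119.16.0.0 - 119.23.255.255) -> ens5
  119.18.0.0/16 (119.18.0.0 - 119.18.255.255) -> ens15
More-specific entries that do NOT match:
  119.18.28.192/27 (119.18.28.192 - 119.18.28.223) does not contain 119.18.28.135
  119.18.144.0/20 (119.18.144.0 - 119.18.159.255) does not contain 119.18.28.135
  119.18.64.0/18 (119.18.64.0 - 119.18.127.255) does not contain 119.18.28.135
Longest matching prefix is /16 -> interface ens15.

ens15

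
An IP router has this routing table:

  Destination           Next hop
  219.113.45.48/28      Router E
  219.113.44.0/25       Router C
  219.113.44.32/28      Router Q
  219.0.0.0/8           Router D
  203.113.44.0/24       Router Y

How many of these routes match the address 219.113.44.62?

2

Prefixes containing 219.113.44.62:
  219.0.0.0/8 (219.0.0.0 - 219.255.255.255)
  219.113.44.0/25 (219.113.44.0 - 219.113.44.127)
Total matching entries: 2.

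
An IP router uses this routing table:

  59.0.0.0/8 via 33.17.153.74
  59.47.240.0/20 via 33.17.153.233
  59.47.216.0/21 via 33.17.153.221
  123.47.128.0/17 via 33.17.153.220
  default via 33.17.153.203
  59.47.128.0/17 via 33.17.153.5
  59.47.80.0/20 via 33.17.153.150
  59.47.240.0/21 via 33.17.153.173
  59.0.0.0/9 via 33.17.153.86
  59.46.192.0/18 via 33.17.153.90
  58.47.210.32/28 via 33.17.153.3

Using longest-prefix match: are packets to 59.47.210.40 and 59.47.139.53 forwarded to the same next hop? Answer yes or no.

59.47.210.40: longest match 59.47.128.0/17 -> 33.17.153.5
59.47.139.53: longest match 59.47.128.0/17 -> 33.17.153.5

yes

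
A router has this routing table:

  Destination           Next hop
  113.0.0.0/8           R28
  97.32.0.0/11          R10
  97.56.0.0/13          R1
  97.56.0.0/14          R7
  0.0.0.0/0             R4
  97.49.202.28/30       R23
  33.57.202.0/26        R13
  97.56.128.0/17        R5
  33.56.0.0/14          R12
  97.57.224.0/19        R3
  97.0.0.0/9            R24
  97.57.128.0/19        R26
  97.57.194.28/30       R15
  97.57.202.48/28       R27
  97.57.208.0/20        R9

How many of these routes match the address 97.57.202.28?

5

Prefixes containing 97.57.202.28:
  0.0.0.0/0 (default, matches everything)
  97.0.0.0/9 (97.0.0.0 - 97.127.255.255)
  97.32.0.0/11 (97.32.0.0 - 97.63.255.255)
  97.56.0.0/13 (97.56.0.0 - 97.63.255.255)
  97.56.0.0/14 (97.56.0.0 - 97.59.255.255)
Total matching entries: 5.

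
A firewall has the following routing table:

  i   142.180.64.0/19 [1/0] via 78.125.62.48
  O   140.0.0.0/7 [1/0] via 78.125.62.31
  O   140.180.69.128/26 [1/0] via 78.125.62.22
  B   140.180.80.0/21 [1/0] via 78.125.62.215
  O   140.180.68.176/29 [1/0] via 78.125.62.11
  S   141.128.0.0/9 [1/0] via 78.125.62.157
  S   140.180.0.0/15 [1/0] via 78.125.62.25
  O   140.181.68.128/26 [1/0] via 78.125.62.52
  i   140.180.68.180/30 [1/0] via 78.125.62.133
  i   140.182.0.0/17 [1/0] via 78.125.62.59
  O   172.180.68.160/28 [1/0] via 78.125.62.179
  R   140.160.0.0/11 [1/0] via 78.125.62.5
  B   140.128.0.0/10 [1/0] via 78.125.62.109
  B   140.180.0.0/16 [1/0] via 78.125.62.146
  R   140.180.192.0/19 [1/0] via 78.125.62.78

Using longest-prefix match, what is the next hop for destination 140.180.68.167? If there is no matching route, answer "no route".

78.125.62.146

Routes whose prefix contains 140.180.68.167:
  140.0.0.0/7 (140.0.0.0 - 141.255.255.255) -> 78.125.62.31
  140.128.0.0/10 (140.128.0.0 - 140.191.255.255) -> 78.125.62.109
  140.160.0.0/11 (140.160.0.0 - 140.191.255.255) -> 78.125.62.5
  140.180.0.0/15 (140.180.0.0 - 140.181.255.255) -> 78.125.62.25
  140.180.0.0/16 (140.180.0.0 - 140.180.255.255) -> 78.125.62.146
More-specific entries that do NOT match:
  140.180.68.180/30 (140.180.68.180 - 140.180.68.183) does not contain 140.180.68.167
  140.180.68.176/29 (140.180.68.176 - 140.180.68.183) does not contain 140.180.68.167
  172.180.68.160/28 (172.180.68.160 - 172.180.68.175) does not contain 140.180.68.167
  140.180.69.128/26 (140.180.69.128 - 140.180.69.191) does not contain 140.180.68.167
  140.181.68.128/26 (140.181.68.128 - 140.181.68.191) does not contain 140.180.68.167
  140.180.80.0/21 (140.180.80.0 - 140.180.87.255) does not contain 140.180.68.167
  142.180.64.0/19 (142.180.64.0 - 142.180.95.255) does not contain 140.180.68.167
  140.180.192.0/19 (140.180.192.0 - 140.180.223.255) does not contain 140.180.68.167
  140.182.0.0/17 (140.182.0.0 - 140.182.127.255) does not contain 140.180.68.167
Longest matching prefix is /16 -> next hop 78.125.62.146.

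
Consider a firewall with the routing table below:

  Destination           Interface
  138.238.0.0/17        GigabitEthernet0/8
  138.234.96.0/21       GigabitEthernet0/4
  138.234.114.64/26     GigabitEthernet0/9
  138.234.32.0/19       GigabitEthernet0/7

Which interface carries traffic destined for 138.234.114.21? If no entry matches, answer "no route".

No entry's prefix contains 138.234.114.21; there is no default route.

no route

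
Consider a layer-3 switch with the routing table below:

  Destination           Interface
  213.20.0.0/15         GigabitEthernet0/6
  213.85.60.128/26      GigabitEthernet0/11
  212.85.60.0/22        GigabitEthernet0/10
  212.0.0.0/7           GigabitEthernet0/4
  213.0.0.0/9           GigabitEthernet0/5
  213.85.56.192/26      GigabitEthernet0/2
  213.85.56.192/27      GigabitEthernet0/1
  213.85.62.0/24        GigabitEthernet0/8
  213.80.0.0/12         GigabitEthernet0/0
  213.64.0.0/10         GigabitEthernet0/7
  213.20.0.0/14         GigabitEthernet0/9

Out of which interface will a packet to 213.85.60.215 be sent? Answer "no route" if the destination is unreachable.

Routes whose prefix contains 213.85.60.215:
  212.0.0.0/7 (212.0.0.0 - 213.255.255.255) -> GigabitEthernet0/4
  213.0.0.0/9 (213.0.0.0 - 213.127.255.255) -> GigabitEthernet0/5
  213.64.0.0/10 (213.64.0.0 - 213.127.255.255) -> GigabitEthernet0/7
  213.80.0.0/12 (213.80.0.0 - 213.95.255.255) -> GigabitEthernet0/0
More-specific entries that do NOT match:
  213.85.56.192/27 (213.85.56.192 - 213.85.56.223) does not contain 213.85.60.215
  213.85.60.128/26 (213.85.60.128 - 213.85.60.191) does not contain 213.85.60.215
  213.85.56.192/26 (213.85.56.192 - 213.85.56.255) does not contain 213.85.60.215
  213.85.62.0/24 (213.85.62.0 - 213.85.62.255) does not contain 213.85.60.215
  212.85.60.0/22 (212.85.60.0 - 212.85.63.255) does not contain 213.85.60.215
  213.20.0.0/15 (213.20.0.0 - 213.21.255.255) does not contain 213.85.60.215
  213.20.0.0/14 (213.20.0.0 - 213.23.255.255) does not contain 213.85.60.215
Longest matching prefix is /12 -> interface GigabitEthernet0/0.

GigabitEthernet0/0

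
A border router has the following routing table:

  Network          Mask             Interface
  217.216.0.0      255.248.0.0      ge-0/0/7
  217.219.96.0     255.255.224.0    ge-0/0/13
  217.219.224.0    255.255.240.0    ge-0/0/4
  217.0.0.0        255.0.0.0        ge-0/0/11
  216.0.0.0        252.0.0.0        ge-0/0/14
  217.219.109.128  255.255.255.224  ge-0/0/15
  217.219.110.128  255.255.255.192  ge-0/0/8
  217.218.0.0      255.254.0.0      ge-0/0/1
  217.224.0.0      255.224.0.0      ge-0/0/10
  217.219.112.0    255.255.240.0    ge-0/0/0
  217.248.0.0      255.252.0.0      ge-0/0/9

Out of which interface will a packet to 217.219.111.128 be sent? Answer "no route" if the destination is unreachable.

ge-0/0/13

Routes whose prefix contains 217.219.111.128:
  216.0.0.0/6 (216.0.0.0 - 219.255.255.255) -> ge-0/0/14
  217.0.0.0/8 (217.0.0.0 - 217.255.255.255) -> ge-0/0/11
  217.216.0.0/13 (217.216.0.0 - 217.223.255.255) -> ge-0/0/7
  217.218.0.0/15 (217.218.0.0 - 217.219.255.255) -> ge-0/0/1
  217.219.96.0/19 (217.219.96.0 - 217.219.127.255) -> ge-0/0/13
More-specific entries that do NOT match:
  217.219.109.128/27 (217.219.109.128 - 217.219.109.159) does not contain 217.219.111.128
  217.219.110.128/26 (217.219.110.128 - 217.219.110.191) does not contain 217.219.111.128
  217.219.224.0/20 (217.219.224.0 - 217.219.239.255) does not contain 217.219.111.128
  217.219.112.0/20 (217.219.112.0 - 217.219.127.255) does not contain 217.219.111.128
Longest matching prefix is /19 -> interface ge-0/0/13.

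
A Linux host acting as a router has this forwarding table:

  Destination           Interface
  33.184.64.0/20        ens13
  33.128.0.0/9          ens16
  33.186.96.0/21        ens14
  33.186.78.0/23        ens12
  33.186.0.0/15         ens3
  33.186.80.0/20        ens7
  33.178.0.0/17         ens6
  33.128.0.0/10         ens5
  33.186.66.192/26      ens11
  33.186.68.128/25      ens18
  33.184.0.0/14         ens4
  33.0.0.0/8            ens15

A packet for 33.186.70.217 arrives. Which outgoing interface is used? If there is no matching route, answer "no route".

ens3

Routes whose prefix contains 33.186.70.217:
  33.0.0.0/8 (33.0.0.0 - 33.255.255.255) -> ens15
  33.128.0.0/9 (33.128.0.0 - 33.255.255.255) -> ens16
  33.128.0.0/10 (33.128.0.0 - 33.191.255.255) -> ens5
  33.184.0.0/14 (33.184.0.0 - 33.187.255.255) -> ens4
  33.186.0.0/15 (33.186.0.0 - 33.187.255.255) -> ens3
More-specific entries that do NOT match:
  33.186.66.192/26 (33.186.66.192 - 33.186.66.255) does not contain 33.186.70.217
  33.186.68.128/25 (33.186.68.128 - 33.186.68.255) does not contain 33.186.70.217
  33.186.78.0/23 (33.186.78.0 - 33.186.79.255) does not contain 33.186.70.217
  33.186.96.0/21 (33.186.96.0 - 33.186.103.255) does not contain 33.186.70.217
  33.184.64.0/20 (33.184.64.0 - 33.184.79.255) does not contain 33.186.70.217
  33.186.80.0/20 (33.186.80.0 - 33.186.95.255) does not contain 33.186.70.217
  33.178.0.0/17 (33.178.0.0 - 33.178.127.255) does not contain 33.186.70.217
Longest matching prefix is /15 -> interface ens3.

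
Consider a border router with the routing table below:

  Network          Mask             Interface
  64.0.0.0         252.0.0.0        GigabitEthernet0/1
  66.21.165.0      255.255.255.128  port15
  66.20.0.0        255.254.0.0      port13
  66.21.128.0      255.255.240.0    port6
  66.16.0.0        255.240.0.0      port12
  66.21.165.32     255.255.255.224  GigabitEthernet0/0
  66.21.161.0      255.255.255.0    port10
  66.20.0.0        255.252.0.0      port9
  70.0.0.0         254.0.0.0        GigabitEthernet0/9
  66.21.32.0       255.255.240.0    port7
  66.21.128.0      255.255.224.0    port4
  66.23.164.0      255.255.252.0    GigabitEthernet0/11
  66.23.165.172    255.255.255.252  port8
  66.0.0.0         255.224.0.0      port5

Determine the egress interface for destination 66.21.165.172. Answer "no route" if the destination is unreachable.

port13

Routes whose prefix contains 66.21.165.172:
  64.0.0.0/6 (64.0.0.0 - 67.255.255.255) -> GigabitEthernet0/1
  66.0.0.0/11 (66.0.0.0 - 66.31.255.255) -> port5
  66.16.0.0/12 (66.16.0.0 - 66.31.255.255) -> port12
  66.20.0.0/14 (66.20.0.0 - 66.23.255.255) -> port9
  66.20.0.0/15 (66.20.0.0 - 66.21.255.255) -> port13
More-specific entries that do NOT match:
  66.23.165.172/30 (66.23.165.172 - 66.23.165.175) does not contain 66.21.165.172
  66.21.165.32/27 (66.21.165.32 - 66.21.165.63) does not contain 66.21.165.172
  66.21.165.0/25 (66.21.165.0 - 66.21.165.127) does not contain 66.21.165.172
  66.21.161.0/24 (66.21.161.0 - 66.21.161.255) does not contain 66.21.165.172
  66.23.164.0/22 (66.23.164.0 - 66.23.167.255) does not contain 66.21.165.172
  66.21.128.0/20 (66.21.128.0 - 66.21.143.255) does not contain 66.21.165.172
  66.21.32.0/20 (66.21.32.0 - 66.21.47.255) does not contain 66.21.165.172
  66.21.128.0/19 (66.21.128.0 - 66.21.159.255) does not contain 66.21.165.172
Longest matching prefix is /15 -> interface port13.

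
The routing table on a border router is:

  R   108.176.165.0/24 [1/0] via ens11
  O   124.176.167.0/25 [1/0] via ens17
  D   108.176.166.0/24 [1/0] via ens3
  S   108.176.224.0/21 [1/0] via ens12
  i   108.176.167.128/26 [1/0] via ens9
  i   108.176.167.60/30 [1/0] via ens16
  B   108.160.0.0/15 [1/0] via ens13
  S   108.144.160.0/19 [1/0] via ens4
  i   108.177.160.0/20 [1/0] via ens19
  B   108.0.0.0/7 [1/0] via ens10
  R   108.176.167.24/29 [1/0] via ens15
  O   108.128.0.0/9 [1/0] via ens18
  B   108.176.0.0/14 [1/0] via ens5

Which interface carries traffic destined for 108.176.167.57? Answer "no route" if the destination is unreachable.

ens5

Routes whose prefix contains 108.176.167.57:
  108.0.0.0/7 (108.0.0.0 - 109.255.255.255) -> ens10
  108.128.0.0/9 (108.128.0.0 - 108.255.255.255) -> ens18
  108.176.0.0/14 (108.176.0.0 - 108.179.255.255) -> ens5
More-specific entries that do NOT match:
  108.176.167.60/30 (108.176.167.60 - 108.176.167.63) does not contain 108.176.167.57
  108.176.167.24/29 (108.176.167.24 - 108.176.167.31) does not contain 108.176.167.57
  108.176.167.128/26 (108.176.167.128 - 108.176.167.191) does not contain 108.176.167.57
  124.176.167.0/25 (124.176.167.0 - 124.176.167.127) does not contain 108.176.167.57
  108.176.165.0/24 (108.176.165.0 - 108.176.165.255) does not contain 108.176.167.57
  108.176.166.0/24 (108.176.166.0 - 108.176.166.255) does not contain 108.176.167.57
  108.176.224.0/21 (108.176.224.0 - 108.176.231.255) does not contain 108.176.167.57
  108.177.160.0/20 (108.177.160.0 - 108.177.175.255) does not contain 108.176.167.57
  108.144.160.0/19 (108.144.160.0 - 108.144.191.255) does not contain 108.176.167.57
  108.160.0.0/15 (108.160.0.0 - 108.161.255.255) does not contain 108.176.167.57
Longest matching prefix is /14 -> interface ens5.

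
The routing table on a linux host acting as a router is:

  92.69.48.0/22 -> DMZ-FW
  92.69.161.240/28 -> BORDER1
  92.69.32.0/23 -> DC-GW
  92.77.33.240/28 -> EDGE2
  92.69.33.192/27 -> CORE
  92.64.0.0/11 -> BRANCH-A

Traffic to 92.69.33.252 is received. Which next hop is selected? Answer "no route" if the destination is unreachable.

DC-GW

Routes whose prefix contains 92.69.33.252:
  92.64.0.0/11 (92.64.0.0 - 92.95.255.255) -> BRANCH-A
  92.69.32.0/23 (92.69.32.0 - 92.69.33.255) -> DC-GW
More-specific entries that do NOT match:
  92.69.161.240/28 (92.69.161.240 - 92.69.161.255) does not contain 92.69.33.252
  92.77.33.240/28 (92.77.33.240 - 92.77.33.255) does not contain 92.69.33.252
  92.69.33.192/27 (92.69.33.192 - 92.69.33.223) does not contain 92.69.33.252
Longest matching prefix is /23 -> next hop DC-GW.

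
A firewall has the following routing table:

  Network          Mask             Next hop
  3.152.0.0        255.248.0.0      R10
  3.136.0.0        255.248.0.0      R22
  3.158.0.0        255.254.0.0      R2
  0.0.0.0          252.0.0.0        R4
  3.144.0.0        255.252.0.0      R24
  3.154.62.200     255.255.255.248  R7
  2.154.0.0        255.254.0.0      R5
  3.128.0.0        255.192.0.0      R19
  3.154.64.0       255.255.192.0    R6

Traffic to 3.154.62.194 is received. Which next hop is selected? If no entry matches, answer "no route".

R10

Routes whose prefix contains 3.154.62.194:
  0.0.0.0/6 (0.0.0.0 - 3.255.255.255) -> R4
  3.128.0.0/10 (3.128.0.0 - 3.191.255.255) -> R19
  3.152.0.0/13 (3.152.0.0 - 3.159.255.255) -> R10
More-specific entries that do NOT match:
  3.154.62.200/29 (3.154.62.200 - 3.154.62.207) does not contain 3.154.62.194
  3.154.64.0/18 (3.154.64.0 - 3.154.127.255) does not contain 3.154.62.194
  3.158.0.0/15 (3.158.0.0 - 3.159.255.255) does not contain 3.154.62.194
  2.154.0.0/15 (2.154.0.0 - 2.155.255.255) does not contain 3.154.62.194
  3.144.0.0/14 (3.144.0.0 - 3.147.255.255) does not contain 3.154.62.194
Longest matching prefix is /13 -> next hop R10.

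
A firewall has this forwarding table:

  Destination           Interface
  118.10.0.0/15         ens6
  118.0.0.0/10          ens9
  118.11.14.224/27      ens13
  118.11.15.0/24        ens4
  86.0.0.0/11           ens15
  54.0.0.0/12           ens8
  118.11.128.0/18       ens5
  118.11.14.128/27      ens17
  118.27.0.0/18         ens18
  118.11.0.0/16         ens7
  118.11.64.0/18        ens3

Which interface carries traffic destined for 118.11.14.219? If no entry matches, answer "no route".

ens7

Routes whose prefix contains 118.11.14.219:
  118.0.0.0/10 (118.0.0.0 - 118.63.255.255) -> ens9
  118.10.0.0/15 (118.10.0.0 - 118.11.255.255) -> ens6
  118.11.0.0/16 (118.11.0.0 - 118.11.255.255) -> ens7
More-specific entries that do NOT match:
  118.11.14.224/27 (118.11.14.224 - 118.11.14.255) does not contain 118.11.14.219
  118.11.14.128/27 (118.11.14.128 - 118.11.14.159) does not contain 118.11.14.219
  118.11.15.0/24 (118.11.15.0 - 118.11.15.255) does not contain 118.11.14.219
  118.11.128.0/18 (118.11.128.0 - 118.11.191.255) does not contain 118.11.14.219
  118.27.0.0/18 (118.27.0.0 - 118.27.63.255) does not contain 118.11.14.219
  118.11.64.0/18 (118.11.64.0 - 118.11.127.255) does not contain 118.11.14.219
Longest matching prefix is /16 -> interface ens7.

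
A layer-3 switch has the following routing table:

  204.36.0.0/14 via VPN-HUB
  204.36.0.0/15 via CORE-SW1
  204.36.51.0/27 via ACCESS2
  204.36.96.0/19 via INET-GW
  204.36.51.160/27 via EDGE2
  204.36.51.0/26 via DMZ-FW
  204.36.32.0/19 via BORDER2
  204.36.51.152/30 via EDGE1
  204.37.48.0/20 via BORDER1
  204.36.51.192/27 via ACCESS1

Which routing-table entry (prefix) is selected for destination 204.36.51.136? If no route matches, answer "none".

Entries matching 204.36.51.136:
  204.36.0.0/14 (204.36.0.0 - 204.39.255.255)
  204.36.0.0/15 (204.36.0.0 - 204.37.255.255)
  204.36.32.0/19 (204.36.32.0 - 204.36.63.255)
Most specific is 204.36.32.0/19.

204.36.32.0/19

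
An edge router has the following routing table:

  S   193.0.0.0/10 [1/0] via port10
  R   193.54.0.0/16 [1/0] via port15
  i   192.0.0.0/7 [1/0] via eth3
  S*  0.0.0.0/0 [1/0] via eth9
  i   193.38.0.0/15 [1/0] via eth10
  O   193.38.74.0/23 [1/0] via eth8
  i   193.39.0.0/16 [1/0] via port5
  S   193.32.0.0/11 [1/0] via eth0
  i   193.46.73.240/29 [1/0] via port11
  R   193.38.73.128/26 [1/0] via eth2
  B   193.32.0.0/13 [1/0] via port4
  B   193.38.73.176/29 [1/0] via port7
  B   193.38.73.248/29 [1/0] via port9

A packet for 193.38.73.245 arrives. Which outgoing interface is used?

Routes whose prefix contains 193.38.73.245:
  0.0.0.0/0 (default, matches everything) -> eth9
  192.0.0.0/7 (192.0.0.0 - 193.255.255.255) -> eth3
  193.0.0.0/10 (193.0.0.0 - 193.63.255.255) -> port10
  193.32.0.0/11 (193.32.0.0 - 193.63.255.255) -> eth0
  193.32.0.0/13 (193.32.0.0 - 193.39.255.255) -> port4
  193.38.0.0/15 (193.38.0.0 - 193.39.255.255) -> eth10
More-specific entries that do NOT match:
  193.46.73.240/29 (193.46.73.240 - 193.46.73.247) does not contain 193.38.73.245
  193.38.73.176/29 (193.38.73.176 - 193.38.73.183) does not contain 193.38.73.245
  193.38.73.248/29 (193.38.73.248 - 193.38.73.255) does not contain 193.38.73.245
  193.38.73.128/26 (193.38.73.128 - 193.38.73.191) does not contain 193.38.73.245
  193.38.74.0/23 (193.38.74.0 - 193.38.75.255) does not contain 193.38.73.245
  193.54.0.0/16 (193.54.0.0 - 193.54.255.255) does not contain 193.38.73.245
  193.39.0.0/16 (193.39.0.0 - 193.39.255.255) does not contain 193.38.73.245
Longest matching prefix is /15 -> interface eth10.

eth10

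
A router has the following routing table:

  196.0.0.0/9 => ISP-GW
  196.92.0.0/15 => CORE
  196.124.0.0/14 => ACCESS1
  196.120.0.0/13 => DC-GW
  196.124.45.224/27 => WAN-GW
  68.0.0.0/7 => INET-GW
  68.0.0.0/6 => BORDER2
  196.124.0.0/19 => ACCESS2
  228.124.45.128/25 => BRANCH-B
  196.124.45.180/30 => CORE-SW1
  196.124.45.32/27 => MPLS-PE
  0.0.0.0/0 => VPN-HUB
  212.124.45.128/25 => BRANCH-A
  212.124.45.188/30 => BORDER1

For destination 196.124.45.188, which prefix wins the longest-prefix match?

Entries matching 196.124.45.188:
  0.0.0.0/0 (default, matches everything)
  196.0.0.0/9 (196.0.0.0 - 196.127.255.255)
  196.120.0.0/13 (196.120.0.0 - 196.127.255.255)
  196.124.0.0/14 (196.124.0.0 - 196.127.255.255)
Most specific is 196.124.0.0/14.

196.124.0.0/14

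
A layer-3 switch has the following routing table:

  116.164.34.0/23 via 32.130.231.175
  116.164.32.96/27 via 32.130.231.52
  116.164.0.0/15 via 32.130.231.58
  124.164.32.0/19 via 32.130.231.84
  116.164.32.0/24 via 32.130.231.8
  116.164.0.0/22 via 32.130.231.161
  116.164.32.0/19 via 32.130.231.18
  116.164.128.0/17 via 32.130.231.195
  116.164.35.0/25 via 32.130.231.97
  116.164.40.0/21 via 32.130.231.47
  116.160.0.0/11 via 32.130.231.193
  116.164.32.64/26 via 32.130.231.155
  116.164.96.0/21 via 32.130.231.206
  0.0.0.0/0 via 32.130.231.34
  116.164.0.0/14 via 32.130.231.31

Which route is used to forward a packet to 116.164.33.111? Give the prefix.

116.164.32.0/19

Entries matching 116.164.33.111:
  0.0.0.0/0 (default, matches everything)
  116.160.0.0/11 (116.160.0.0 - 116.191.255.255)
  116.164.0.0/14 (116.164.0.0 - 116.167.255.255)
  116.164.0.0/15 (116.164.0.0 - 116.165.255.255)
  116.164.32.0/19 (116.164.32.0 - 116.164.63.255)
Most specific is 116.164.32.0/19.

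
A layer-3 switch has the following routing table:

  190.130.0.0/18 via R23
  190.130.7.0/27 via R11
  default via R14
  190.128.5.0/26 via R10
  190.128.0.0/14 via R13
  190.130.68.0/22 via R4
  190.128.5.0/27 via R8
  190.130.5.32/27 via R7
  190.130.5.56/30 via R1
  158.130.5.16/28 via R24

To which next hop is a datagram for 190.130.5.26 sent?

R23

Routes whose prefix contains 190.130.5.26:
  0.0.0.0/0 (default, matches everything) -> R14
  190.128.0.0/14 (190.128.0.0 - 190.131.255.255) -> R13
  190.130.0.0/18 (190.130.0.0 - 190.130.63.255) -> R23
More-specific entries that do NOT match:
  190.130.5.56/30 (190.130.5.56 - 190.130.5.59) does not contain 190.130.5.26
  158.130.5.16/28 (158.130.5.16 - 158.130.5.31) does not contain 190.130.5.26
  190.130.7.0/27 (190.130.7.0 - 190.130.7.31) does not contain 190.130.5.26
  190.128.5.0/27 (190.128.5.0 - 190.128.5.31) does not contain 190.130.5.26
  190.130.5.32/27 (190.130.5.32 - 190.130.5.63) does not contain 190.130.5.26
  190.128.5.0/26 (190.128.5.0 - 190.128.5.63) does not contain 190.130.5.26
  190.130.68.0/22 (190.130.68.0 - 190.130.71.255) does not contain 190.130.5.26
Longest matching prefix is /18 -> next hop R23.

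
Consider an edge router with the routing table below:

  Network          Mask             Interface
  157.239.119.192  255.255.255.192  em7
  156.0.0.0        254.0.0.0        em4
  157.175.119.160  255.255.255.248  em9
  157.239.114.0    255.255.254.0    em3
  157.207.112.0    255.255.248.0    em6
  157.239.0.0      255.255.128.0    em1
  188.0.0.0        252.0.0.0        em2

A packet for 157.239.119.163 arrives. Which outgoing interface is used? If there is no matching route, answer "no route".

em1

Routes whose prefix contains 157.239.119.163:
  156.0.0.0/7 (156.0.0.0 - 157.255.255.255) -> em4
  157.239.0.0/17 (157.239.0.0 - 157.239.127.255) -> em1
More-specific entries that do NOT match:
  157.175.119.160/29 (157.175.119.160 - 157.175.119.167) does not contain 157.239.119.163
  157.239.119.192/26 (157.239.119.192 - 157.239.119.255) does not contain 157.239.119.163
  157.239.114.0/23 (157.239.114.0 - 157.239.115.255) does not contain 157.239.119.163
  157.207.112.0/21 (157.207.112.0 - 157.207.119.255) does not contain 157.239.119.163
Longest matching prefix is /17 -> interface em1.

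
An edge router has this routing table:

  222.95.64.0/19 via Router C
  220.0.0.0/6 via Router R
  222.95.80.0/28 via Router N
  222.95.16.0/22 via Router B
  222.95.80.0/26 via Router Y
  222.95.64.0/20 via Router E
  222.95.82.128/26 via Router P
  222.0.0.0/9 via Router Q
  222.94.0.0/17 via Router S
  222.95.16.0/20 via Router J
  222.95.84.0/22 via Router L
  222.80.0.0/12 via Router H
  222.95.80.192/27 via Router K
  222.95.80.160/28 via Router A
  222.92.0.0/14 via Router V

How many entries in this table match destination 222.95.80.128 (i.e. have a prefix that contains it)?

5

Prefixes containing 222.95.80.128:
  220.0.0.0/6 (220.0.0.0 - 223.255.255.255)
  222.0.0.0/9 (222.0.0.0 - 222.127.255.255)
  222.80.0.0/12 (222.80.0.0 - 222.95.255.255)
  222.92.0.0/14 (222.92.0.0 - 222.95.255.255)
  222.95.64.0/19 (222.95.64.0 - 222.95.95.255)
Total matching entries: 5.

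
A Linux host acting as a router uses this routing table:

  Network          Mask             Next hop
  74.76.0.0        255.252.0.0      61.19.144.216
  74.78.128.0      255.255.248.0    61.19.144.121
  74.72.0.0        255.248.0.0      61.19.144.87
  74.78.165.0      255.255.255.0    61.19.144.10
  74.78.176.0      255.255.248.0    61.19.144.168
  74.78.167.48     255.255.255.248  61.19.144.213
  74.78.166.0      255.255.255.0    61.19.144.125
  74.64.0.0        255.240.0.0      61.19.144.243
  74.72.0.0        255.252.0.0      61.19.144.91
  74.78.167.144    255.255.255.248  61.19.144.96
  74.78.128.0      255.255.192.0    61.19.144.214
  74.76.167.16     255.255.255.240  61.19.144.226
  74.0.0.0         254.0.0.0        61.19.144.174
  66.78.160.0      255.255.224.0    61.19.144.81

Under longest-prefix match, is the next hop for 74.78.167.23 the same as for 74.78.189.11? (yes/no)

yes

74.78.167.23: longest match 74.78.128.0/18 -> 61.19.144.214
74.78.189.11: longest match 74.78.128.0/18 -> 61.19.144.214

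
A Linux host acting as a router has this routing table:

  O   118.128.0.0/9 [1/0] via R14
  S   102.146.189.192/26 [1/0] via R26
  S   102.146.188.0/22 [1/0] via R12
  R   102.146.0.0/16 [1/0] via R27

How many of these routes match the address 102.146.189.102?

2

Prefixes containing 102.146.189.102:
  102.146.0.0/16 (102.146.0.0 - 102.146.255.255)
  102.146.188.0/22 (102.146.188.0 - 102.146.191.255)
Total matching entries: 2.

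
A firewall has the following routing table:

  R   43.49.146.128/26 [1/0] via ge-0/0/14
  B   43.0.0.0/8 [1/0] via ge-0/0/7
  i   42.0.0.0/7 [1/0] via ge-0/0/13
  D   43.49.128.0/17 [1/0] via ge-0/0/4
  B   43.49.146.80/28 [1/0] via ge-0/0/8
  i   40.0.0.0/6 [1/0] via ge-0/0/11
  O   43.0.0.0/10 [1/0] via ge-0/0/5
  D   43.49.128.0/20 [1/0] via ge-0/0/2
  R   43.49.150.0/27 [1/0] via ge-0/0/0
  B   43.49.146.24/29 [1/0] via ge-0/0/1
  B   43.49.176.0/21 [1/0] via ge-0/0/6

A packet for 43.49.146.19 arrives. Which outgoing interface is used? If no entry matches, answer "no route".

Routes whose prefix contains 43.49.146.19:
  40.0.0.0/6 (40.0.0.0 - 43.255.255.255) -> ge-0/0/11
  42.0.0.0/7 (42.0.0.0 - 43.255.255.255) -> ge-0/0/13
  43.0.0.0/8 (43.0.0.0 - 43.255.255.255) -> ge-0/0/7
  43.0.0.0/10 (43.0.0.0 - 43.63.255.255) -> ge-0/0/5
  43.49.128.0/17 (43.49.128.0 - 43.49.255.255) -> ge-0/0/4
More-specific entries that do NOT match:
  43.49.146.24/29 (43.49.146.24 - 43.49.146.31) does not contain 43.49.146.19
  43.49.146.80/28 (43.49.146.80 - 43.49.146.95) does not contain 43.49.146.19
  43.49.150.0/27 (43.49.150.0 - 43.49.150.31) does not contain 43.49.146.19
  43.49.146.128/26 (43.49.146.128 - 43.49.146.191) does not contain 43.49.146.19
  43.49.176.0/21 (43.49.176.0 - 43.49.183.255) does not contain 43.49.146.19
  43.49.128.0/20 (43.49.128.0 - 43.49.143.255) does not contain 43.49.146.19
Longest matching prefix is /17 -> interface ge-0/0/4.

ge-0/0/4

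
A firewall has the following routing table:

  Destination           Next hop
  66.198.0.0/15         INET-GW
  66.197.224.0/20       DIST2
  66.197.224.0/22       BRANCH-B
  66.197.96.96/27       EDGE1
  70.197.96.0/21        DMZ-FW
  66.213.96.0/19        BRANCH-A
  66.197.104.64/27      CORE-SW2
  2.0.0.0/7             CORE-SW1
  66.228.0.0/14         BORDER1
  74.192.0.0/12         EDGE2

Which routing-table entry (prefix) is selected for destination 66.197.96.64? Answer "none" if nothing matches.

66.197.96.64 is outside every listed prefix and there is no default route.

none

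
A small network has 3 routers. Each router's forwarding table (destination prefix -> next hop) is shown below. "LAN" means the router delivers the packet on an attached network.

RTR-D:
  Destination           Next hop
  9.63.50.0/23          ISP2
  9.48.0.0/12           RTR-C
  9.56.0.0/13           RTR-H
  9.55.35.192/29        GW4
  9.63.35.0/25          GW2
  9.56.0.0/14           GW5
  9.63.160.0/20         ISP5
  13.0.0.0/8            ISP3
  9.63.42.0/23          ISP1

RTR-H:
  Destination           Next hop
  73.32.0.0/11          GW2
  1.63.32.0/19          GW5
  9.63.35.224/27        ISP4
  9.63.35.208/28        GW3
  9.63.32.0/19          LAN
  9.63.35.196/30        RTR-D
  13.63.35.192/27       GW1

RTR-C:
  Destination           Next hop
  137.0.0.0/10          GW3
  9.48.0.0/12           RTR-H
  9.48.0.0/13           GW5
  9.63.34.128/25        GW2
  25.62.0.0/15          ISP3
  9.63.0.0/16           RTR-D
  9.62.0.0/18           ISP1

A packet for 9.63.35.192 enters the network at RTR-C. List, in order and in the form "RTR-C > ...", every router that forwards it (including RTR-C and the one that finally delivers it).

At RTR-C: longest match for 9.63.35.192 is 9.63.0.0/16 -> RTR-D
At RTR-D: longest match for 9.63.35.192 is 9.56.0.0/13 -> RTR-H
At RTR-H: longest match for 9.63.35.192 is 9.63.32.0/19 -> LAN

RTR-C > RTR-D > RTR-H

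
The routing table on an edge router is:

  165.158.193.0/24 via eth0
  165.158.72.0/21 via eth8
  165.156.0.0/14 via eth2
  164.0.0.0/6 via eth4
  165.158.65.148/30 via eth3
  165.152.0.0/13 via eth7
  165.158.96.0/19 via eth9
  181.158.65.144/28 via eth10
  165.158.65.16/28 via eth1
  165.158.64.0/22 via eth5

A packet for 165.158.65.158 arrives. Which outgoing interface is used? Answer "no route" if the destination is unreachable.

Routes whose prefix contains 165.158.65.158:
  164.0.0.0/6 (164.0.0.0 - 167.255.255.255) -> eth4
  165.152.0.0/13 (165.152.0.0 - 165.159.255.255) -> eth7
  165.156.0.0/14 (165.156.0.0 - 165.159.255.255) -> eth2
  165.158.64.0/22 (165.158.64.0 - 165.158.67.255) -> eth5
More-specific entries that do NOT match:
  165.158.65.148/30 (165.158.65.148 - 165.158.65.151) does not contain 165.158.65.158
  181.158.65.144/28 (181.158.65.144 - 181.158.65.159) does not contain 165.158.65.158
  165.158.65.16/28 (165.158.65.16 - 165.158.65.31) does not contain 165.158.65.158
  165.158.193.0/24 (165.158.193.0 - 165.158.193.255) does not contain 165.158.65.158
Longest matching prefix is /22 -> interface eth5.

eth5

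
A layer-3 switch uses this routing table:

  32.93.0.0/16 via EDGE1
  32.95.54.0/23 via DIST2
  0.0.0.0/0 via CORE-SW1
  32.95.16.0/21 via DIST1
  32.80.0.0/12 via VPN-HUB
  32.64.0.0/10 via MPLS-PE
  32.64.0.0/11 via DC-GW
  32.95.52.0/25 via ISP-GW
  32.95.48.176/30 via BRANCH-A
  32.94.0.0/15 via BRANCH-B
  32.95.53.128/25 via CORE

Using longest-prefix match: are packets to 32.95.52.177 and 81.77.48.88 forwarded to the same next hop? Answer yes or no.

no

32.95.52.177: longest match 32.94.0.0/15 -> BRANCH-B
81.77.48.88: longest match 0.0.0.0/0 -> CORE-SW1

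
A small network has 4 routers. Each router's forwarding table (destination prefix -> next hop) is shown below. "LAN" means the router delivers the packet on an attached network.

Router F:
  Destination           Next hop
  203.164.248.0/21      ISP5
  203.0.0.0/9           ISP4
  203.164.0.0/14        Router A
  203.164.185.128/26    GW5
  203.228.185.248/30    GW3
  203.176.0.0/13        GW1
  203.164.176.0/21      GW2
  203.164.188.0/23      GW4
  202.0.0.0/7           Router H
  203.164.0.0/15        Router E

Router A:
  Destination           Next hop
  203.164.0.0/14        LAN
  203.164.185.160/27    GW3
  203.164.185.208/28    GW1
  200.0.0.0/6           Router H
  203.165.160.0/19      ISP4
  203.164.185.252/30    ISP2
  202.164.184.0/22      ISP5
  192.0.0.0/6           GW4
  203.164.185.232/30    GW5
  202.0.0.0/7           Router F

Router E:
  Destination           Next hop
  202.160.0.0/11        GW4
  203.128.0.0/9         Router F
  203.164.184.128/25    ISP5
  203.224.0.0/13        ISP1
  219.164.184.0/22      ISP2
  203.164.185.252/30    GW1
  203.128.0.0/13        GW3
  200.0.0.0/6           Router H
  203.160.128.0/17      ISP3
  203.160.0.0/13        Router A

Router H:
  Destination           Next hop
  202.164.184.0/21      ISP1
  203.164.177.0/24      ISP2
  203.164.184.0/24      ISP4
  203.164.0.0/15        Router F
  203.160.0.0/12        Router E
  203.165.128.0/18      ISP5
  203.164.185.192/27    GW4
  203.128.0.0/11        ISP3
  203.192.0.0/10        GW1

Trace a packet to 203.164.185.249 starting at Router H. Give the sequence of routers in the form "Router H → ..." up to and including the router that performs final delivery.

At Router H: longest match for 203.164.185.249 is 203.164.0.0/15 -> Router F
At Router F: longest match for 203.164.185.249 is 203.164.0.0/15 -> Router E
At Router E: longest match for 203.164.185.249 is 203.160.0.0/13 -> Router A
At Router A: longest match for 203.164.185.249 is 203.164.0.0/14 -> LAN

Router H → Router F → Router E → Router A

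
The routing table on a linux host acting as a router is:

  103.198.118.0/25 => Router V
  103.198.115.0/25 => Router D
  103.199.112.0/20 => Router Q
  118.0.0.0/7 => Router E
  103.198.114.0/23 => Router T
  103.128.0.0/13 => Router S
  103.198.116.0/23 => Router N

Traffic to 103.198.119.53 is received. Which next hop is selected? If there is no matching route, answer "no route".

no route

No entry's prefix contains 103.198.119.53; there is no default route.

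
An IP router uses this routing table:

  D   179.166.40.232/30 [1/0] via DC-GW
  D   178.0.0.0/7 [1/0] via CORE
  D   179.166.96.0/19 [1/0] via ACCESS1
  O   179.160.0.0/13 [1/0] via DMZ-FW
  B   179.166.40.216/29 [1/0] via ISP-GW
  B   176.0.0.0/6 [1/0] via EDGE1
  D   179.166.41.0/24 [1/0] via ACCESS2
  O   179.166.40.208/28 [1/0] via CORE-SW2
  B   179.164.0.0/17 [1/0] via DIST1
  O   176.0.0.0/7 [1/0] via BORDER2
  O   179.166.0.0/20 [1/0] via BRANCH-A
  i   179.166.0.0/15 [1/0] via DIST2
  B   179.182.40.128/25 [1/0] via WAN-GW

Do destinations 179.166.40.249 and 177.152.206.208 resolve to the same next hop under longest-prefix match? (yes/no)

no

179.166.40.249: longest match 179.166.0.0/15 -> DIST2
177.152.206.208: longest match 176.0.0.0/7 -> BORDER2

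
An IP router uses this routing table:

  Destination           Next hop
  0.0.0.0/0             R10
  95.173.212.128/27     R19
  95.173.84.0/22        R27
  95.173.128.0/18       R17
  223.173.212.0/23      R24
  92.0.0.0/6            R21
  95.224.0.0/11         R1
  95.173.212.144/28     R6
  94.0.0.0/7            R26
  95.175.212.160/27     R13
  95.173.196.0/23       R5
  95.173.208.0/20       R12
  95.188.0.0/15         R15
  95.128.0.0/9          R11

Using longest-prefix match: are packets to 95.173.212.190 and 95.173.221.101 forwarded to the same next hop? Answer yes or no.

yes

95.173.212.190: longest match 95.173.208.0/20 -> R12
95.173.221.101: longest match 95.173.208.0/20 -> R12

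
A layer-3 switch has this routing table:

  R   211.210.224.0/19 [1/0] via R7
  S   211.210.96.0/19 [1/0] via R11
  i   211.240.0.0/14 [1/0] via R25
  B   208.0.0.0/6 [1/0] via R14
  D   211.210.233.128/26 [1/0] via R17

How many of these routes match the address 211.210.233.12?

2

Prefixes containing 211.210.233.12:
  208.0.0.0/6 (208.0.0.0 - 211.255.255.255)
  211.210.224.0/19 (211.210.224.0 - 211.210.255.255)
Total matching entries: 2.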